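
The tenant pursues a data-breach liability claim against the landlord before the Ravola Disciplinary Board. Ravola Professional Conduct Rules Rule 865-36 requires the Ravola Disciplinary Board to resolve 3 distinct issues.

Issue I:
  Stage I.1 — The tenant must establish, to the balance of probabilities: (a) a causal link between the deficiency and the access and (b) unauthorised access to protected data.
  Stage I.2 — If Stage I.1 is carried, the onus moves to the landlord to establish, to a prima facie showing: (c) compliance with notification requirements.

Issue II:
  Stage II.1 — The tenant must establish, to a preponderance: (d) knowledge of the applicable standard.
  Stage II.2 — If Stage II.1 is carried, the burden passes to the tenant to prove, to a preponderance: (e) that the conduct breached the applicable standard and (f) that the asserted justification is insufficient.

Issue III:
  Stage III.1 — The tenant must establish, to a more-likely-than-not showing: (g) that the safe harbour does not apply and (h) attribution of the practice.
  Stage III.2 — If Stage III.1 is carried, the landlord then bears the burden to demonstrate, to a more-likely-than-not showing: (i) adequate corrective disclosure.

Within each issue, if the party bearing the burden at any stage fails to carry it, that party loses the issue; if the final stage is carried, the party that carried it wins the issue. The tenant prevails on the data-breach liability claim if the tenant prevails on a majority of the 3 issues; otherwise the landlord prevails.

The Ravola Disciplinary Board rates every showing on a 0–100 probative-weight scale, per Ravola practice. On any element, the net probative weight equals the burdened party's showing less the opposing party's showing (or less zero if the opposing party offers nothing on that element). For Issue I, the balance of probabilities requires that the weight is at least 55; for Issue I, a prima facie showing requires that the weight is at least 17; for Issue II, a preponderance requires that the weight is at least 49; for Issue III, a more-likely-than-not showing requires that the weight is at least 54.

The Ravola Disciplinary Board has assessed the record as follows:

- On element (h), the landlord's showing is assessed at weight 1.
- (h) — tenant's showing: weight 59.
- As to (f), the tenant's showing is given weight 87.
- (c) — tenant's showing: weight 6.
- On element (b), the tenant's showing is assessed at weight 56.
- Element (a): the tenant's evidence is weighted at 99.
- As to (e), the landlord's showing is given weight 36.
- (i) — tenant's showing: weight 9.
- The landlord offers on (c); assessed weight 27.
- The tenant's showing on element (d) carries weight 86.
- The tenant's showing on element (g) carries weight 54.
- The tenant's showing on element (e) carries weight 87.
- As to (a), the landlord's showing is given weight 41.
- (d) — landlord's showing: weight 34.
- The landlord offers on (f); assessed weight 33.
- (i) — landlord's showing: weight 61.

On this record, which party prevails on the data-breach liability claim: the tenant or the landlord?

tenant

— Issue I —
Stage I.1 — burden on tenant; standard: the balance of probabilities (weight is at least 55).
    (a): 99 − 41 = 58 ≥ 55 [met]
    (b): 56 ≥ 55 [met]
  The tenant carries Stage I.1; the landlord now bears the burden.
Stage I.2 — burden on landlord; standard: a prima facie showing (weight is at least 17).
    (c): 27 − 6 = 21 ≥ 17 [met]
  Stage I.2 carried; the final stage is satisfied.
With every stage satisfied, the landlord prevails on this issue.
— Issue II —
At Stage II.1 the tenant must meet a preponderance (weight is at least 49): on (d) the weight is 86 less the opposing 34 gives net 52, which does reach 49, so (d) meets the standard.
  All elements met. The tenant retains the burden for Stage II.2.
At Stage II.2 the tenant must meet a preponderance (weight is at least 49): on (e) the weight is 87 less the opposing 36 gives net 51, which does reach 49, so (e) meets the standard; on (f) the weight is 87 less the opposing 33 gives net 54, ≥ 49, so (f) meets the standard.
  The tenant carries the last stage.
With every stage satisfied, the tenant prevails on this issue.
— Issue III —
At Stage III.1 the tenant must meet a more-likely-than-not showing (weight is at least 54): on (g) the weight is 54, ≥ 54, so (g) meets the standard; on (h) the weight is 59 less the opposing 1 gives net 58, ≥ 54, so (h) meets the standard.
  The tenant carries Stage III.1; the landlord now bears the burden.
At Stage III.2 the landlord must meet a more-likely-than-not showing (weight is at least 54): on (i) the weight is 61 less the opposing 9 gives net 52, < 54, so (i) does not meet the standard.
  Not every element is met, so the landlord fails to carry Stage III.2.
The tenant prevails on this issue.
Per-issue: Issue I → landlord; Issue II → tenant; Issue III → tenant. The tenant must prevail on a majority of issues; overall, the tenant prevails.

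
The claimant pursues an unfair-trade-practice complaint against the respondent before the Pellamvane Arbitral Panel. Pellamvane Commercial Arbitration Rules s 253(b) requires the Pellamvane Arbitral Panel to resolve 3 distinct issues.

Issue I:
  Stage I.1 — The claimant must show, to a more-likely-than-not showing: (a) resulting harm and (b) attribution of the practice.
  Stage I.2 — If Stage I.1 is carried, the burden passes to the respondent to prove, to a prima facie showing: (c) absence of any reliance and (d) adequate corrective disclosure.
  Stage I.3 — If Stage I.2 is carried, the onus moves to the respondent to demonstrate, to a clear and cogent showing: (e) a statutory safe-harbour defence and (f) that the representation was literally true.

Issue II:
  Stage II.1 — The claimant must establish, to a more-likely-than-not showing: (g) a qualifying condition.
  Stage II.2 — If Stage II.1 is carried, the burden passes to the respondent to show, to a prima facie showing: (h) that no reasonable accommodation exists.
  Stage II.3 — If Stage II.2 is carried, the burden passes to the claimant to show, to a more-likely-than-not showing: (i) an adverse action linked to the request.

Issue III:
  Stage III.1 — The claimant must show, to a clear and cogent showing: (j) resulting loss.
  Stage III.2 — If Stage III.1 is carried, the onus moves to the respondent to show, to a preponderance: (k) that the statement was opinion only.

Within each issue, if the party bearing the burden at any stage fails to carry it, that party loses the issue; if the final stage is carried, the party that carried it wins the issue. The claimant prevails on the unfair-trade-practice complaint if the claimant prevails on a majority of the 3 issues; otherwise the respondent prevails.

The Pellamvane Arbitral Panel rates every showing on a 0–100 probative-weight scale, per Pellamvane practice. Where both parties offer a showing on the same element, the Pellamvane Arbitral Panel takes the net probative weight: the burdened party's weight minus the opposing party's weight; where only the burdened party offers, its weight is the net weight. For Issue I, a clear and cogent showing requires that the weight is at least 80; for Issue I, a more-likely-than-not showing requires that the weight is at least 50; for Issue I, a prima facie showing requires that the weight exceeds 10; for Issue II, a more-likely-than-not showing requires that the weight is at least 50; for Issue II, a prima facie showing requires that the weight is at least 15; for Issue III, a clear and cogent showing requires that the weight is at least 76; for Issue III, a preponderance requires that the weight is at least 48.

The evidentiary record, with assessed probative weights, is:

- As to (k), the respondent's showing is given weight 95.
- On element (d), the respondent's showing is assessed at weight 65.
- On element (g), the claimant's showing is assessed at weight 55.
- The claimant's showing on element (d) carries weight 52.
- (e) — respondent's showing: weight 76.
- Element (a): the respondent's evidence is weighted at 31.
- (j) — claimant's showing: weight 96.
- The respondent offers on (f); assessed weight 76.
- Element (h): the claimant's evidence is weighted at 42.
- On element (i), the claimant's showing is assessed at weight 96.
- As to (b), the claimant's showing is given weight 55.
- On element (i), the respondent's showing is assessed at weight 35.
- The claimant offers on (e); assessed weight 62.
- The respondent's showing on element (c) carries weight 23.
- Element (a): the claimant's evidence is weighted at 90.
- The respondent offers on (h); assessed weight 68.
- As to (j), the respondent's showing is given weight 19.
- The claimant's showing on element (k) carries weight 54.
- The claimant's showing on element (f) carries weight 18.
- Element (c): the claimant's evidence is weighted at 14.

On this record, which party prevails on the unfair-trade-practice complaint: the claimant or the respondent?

claimant

— Issue I —
Stage I.1 — burden on claimant; standard: a more-likely-than-not showing (weight is at least 50).
    (a): 90 − 31 = 59 ≥ 50 [met]
    (b): 55 ≥ 50 [met]
  Stage I.1 carried; the burden shifts to the respondent.
Stage I.2 — burden on respondent; standard: a prima facie showing (weight exceeds 10).
    (c): 23 − 14 = 9 ≤ 10 [not met]
    (d): 65 − 52 = 13 > 10 [met]
  The respondent does not carry Stage I.2.
So the claimant prevails on this issue.
— Issue II —
Stage II.1 (claimant, a more-likely-than-not showing, weight is at least 50): (g) 55 ≥ 50 — meets.
  The claimant carries Stage II.1; the respondent now bears the burden.
Stage II.2 (respondent, a prima facie showing, weight is at least 15): (h) net 68−42=26 ≥ 15 — meets.
  The respondent carries Stage II.2; the claimant now bears the burden.
Stage II.3 (claimant, a more-likely-than-not showing, weight is at least 50): (i) net 96−35=61 ≥ 50 — meets.
  All elements met at the final stage.
Every stage carried; the claimant prevails on this issue.
— Issue III —
Stage III.1 (claimant, a clear and cogent showing, weight is at least 76): (j) net 96−19=77 ≥ 76 — meets.
  Stage III.1 is satisfied; the onus moves to the respondent.
Stage III.2 (respondent, a preponderance, weight is at least 48): (k) net 95−54=41 < 48 — fails.
  Not every element is met, so the respondent fails to carry Stage III.2.
The claimant prevails on this issue.
Per-issue: Issue I → claimant; Issue II → claimant; Issue III → claimant. The claimant must prevail on a majority of issues; overall, the claimant prevails.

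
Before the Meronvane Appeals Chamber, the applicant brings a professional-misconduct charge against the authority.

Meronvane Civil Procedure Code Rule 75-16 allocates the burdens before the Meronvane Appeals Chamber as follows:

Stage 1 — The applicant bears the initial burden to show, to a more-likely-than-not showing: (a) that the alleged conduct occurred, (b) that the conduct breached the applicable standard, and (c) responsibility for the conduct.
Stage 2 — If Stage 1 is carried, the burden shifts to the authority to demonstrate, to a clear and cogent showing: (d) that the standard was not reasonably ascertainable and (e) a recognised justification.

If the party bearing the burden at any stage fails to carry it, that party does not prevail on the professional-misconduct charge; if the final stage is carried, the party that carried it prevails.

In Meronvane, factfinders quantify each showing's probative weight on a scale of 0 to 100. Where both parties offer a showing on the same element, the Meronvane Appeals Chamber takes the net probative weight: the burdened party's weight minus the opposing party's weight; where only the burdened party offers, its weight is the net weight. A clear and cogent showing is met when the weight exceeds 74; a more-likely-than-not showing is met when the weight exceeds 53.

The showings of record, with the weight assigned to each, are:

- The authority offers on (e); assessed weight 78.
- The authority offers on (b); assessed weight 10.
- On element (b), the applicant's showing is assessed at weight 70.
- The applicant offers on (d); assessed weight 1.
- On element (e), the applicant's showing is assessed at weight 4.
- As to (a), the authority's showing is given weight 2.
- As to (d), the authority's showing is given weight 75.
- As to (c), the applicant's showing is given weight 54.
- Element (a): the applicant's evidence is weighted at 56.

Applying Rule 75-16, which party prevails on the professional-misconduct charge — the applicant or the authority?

applicant

At Stage 1 the applicant must meet a more-likely-than-not showing (weight exceeds 53): on (a) the weight is 56 less the opposing 2 gives net 54, > 53, so (a) meets the standard; on (b) the weight is 70 less the opposing 10 gives net 60, > 53, so (b) meets the standard; on (c) the weight is 54, which does exceed 53, so (c) meets the standard.
  The applicant carries Stage 1; the authority now bears the burden.
At Stage 2 the authority must meet a clear and cogent showing (weight exceeds 74): on (d) the weight is 75 less the opposing 1 gives net 74, which does not exceed 74, so (d) does not meet the standard; on (e) the weight is 78 less the opposing 4 gives net 74, which does not exceed 74, so (e) does not meet the standard.
  Not every element is met, so the authority fails to carry Stage 2.
The analysis ends at Stage 2; the applicant prevails.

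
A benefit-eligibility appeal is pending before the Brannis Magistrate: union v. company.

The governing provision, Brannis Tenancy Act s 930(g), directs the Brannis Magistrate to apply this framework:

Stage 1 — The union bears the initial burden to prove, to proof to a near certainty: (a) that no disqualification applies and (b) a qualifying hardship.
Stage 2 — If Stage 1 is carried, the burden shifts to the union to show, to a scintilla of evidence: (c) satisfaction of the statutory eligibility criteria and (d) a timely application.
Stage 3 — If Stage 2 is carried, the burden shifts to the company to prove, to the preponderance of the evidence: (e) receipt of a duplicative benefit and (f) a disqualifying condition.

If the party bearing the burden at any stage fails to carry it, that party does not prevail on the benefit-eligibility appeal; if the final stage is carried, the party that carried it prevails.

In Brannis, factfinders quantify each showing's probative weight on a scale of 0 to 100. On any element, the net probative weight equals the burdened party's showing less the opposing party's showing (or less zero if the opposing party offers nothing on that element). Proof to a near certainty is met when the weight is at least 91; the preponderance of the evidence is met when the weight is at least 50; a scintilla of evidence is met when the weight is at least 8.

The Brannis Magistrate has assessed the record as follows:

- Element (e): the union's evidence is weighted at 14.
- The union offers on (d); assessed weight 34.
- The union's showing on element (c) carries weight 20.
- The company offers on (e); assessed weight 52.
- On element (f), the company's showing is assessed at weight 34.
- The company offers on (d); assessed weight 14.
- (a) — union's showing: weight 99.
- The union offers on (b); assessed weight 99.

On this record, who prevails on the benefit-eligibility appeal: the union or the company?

Stage 1 (union, proof to a near certainty, weight is at least 91): (a) 99 ≥ 91 — meets; (b) 99 ≥ 91 — meets.
  Stage 1 carried; the burden remains with the union.
Stage 2 (union, a scintilla of evidence, weight is at least 8): (c) 20 ≥ 8 — meets; (d) net 34−14=20 ≥ 8 — meets.
  Stage 2 carried; the burden shifts to the company.
Stage 3 (company, the preponderance of the evidence, weight is at least 50): (e) net 52−14=38 < 50 — fails; (f) 34 < 50 — fails.
  Stage 3 not carried; the company fails its burden.
The analysis ends at Stage 3; the union prevails.

union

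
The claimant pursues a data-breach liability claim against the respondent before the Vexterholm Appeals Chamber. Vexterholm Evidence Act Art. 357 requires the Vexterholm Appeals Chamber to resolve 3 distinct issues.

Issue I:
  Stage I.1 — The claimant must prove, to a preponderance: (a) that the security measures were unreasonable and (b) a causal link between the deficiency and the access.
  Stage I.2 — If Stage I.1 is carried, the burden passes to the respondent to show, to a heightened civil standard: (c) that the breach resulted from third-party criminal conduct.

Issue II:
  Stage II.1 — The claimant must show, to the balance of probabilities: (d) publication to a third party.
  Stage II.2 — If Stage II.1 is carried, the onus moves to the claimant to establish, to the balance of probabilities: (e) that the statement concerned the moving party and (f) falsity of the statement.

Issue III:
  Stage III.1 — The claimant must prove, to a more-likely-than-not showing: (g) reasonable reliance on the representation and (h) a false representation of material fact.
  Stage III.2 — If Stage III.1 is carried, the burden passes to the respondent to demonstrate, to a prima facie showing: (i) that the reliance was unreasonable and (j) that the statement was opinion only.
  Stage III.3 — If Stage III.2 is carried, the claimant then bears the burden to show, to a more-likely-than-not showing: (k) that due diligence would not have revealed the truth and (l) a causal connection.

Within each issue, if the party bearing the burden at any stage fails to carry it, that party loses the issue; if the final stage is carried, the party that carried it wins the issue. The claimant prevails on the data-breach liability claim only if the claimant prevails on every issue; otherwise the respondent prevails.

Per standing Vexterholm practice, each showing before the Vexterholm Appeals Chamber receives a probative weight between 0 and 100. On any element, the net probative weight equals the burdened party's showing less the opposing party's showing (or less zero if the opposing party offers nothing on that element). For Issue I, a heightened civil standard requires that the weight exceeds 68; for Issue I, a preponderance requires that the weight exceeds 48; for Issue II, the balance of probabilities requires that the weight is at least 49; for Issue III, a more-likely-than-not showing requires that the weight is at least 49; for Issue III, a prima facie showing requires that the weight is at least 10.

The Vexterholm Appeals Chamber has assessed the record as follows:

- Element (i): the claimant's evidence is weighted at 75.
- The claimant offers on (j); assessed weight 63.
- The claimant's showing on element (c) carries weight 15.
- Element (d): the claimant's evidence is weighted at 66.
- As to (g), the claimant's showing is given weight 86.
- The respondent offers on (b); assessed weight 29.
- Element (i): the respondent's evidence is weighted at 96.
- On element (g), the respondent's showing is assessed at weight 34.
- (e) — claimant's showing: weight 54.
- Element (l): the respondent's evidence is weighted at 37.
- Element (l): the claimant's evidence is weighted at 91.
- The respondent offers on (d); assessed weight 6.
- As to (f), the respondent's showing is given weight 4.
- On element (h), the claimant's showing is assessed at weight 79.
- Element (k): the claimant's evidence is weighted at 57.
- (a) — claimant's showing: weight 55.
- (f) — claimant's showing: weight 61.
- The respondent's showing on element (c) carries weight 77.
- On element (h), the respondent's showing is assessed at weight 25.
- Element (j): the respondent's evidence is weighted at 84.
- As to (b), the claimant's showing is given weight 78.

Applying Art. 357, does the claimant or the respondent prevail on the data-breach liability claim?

— Issue I —
Stage I.1 — burden on claimant; standard: a preponderance (weight exceeds 48).
    (a): 55 > 48 [met]
    (b): 78 − 29 = 49 > 48 [met]
  Stage I.1 carried; the burden shifts to the respondent.
Stage I.2 — burden on respondent; standard: a heightened civil standard (weight exceeds 68).
    (c): 77 − 15 = 62 ≤ 68 [not met]
  Not every element is met, so the respondent fails to carry Stage I.2.
The analysis ends at Stage I.2; the claimant prevails on this issue.
— Issue II —
Stage II.1 — burden on claimant; standard: the balance of probabilities (weight is at least 49).
    (d): 66 − 6 = 60 ≥ 49 [met]
  Stage II.1 carried; the burden remains with the claimant.
Stage II.2 — burden on claimant; standard: the balance of probabilities (weight is at least 49).
    (e): 54 ≥ 49 [met]
    (f): 61 − 4 = 57 ≥ 49 [met]
  Stage II.2 carried; the final stage is satisfied.
All stages carried — the claimant prevails on this issue.
— Issue III —
At Stage III.1 the claimant must meet a more-likely-than-not showing (weight is at least 49): on (g) the weight is 86 less the opposing 34 gives net 52, ≥ 49, so (g) meets the standard; on (h) the weight is 79 less the opposing 25 gives net 54, which does reach 49, so (h) meets the standard.
  Stage III.1 is satisfied; the onus moves to the respondent.
At Stage III.2 the respondent must meet a prima facie showing (weight is at least 10): on (i) the weight is 96 less the opposing 75 gives net 21, which does reach 10, so (i) meets the standard; on (j) the weight is 84 less the opposing 63 gives net 21, which does reach 10, so (j) meets the standard.
  Stage III.2 is satisfied; the onus moves to the claimant.
At Stage III.3 the claimant must meet a more-likely-than-not showing (weight is at least 49): on (k) the weight is 57, which does reach 49, so (k) meets the standard; on (l) the weight is 91 less the opposing 37 gives net 54, which does reach 49, so (l) meets the standard.
  All elements met at the final stage.
Every stage carried; the claimant prevails on this issue.
Per-issue: Issue I → claimant; Issue II → claimant; Issue III → claimant. The claimant must prevail on every issue; overall, the claimant prevails.

claimant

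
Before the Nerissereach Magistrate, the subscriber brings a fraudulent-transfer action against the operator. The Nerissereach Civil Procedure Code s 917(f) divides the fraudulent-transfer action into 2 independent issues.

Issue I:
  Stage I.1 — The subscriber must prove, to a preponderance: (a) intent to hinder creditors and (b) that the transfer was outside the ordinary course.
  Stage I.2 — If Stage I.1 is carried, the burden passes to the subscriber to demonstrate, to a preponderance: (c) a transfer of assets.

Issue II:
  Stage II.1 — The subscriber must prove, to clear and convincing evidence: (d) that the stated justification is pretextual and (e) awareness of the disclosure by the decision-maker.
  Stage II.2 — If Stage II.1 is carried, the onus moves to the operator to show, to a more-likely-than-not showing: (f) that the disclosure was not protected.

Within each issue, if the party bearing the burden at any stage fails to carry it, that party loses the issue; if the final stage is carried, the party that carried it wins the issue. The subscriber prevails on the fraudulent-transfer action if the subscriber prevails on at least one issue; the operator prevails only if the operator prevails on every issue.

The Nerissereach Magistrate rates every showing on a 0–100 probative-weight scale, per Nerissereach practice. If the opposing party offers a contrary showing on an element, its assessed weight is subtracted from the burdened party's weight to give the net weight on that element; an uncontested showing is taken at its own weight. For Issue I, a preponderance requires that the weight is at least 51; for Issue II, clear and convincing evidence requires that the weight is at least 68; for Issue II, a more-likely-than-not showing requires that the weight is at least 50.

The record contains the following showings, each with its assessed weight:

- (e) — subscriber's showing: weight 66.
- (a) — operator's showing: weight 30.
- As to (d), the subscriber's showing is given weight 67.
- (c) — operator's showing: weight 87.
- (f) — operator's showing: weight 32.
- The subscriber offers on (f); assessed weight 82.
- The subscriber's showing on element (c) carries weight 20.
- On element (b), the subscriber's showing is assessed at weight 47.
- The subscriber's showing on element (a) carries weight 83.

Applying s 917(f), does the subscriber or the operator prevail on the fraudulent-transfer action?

— Issue I —
Stage I.1 — burden on subscriber; standard: a preponderance (weight is at least 51).
    (a): 83 − 30 = 53 ≥ 51 [met]
    (b): 47 < 51 [not met]
  The subscriber does not carry Stage I.1.
So the operator prevails on this issue.
— Issue II —
At Stage II.1 the subscriber must meet clear and convincing evidence (weight is at least 68): on (d) the weight is 67, which does not reach 68, so (d) does not meet the standard; on (e) the weight is 66, < 68, so (e) does not meet the standard.
  Not every element is met, so the subscriber fails to carry Stage II.1.
The operator prevails on this issue.
Per-issue: Issue I → operator; Issue II → operator. The subscriber must prevail on at least one issue; overall, the operator prevails.

operator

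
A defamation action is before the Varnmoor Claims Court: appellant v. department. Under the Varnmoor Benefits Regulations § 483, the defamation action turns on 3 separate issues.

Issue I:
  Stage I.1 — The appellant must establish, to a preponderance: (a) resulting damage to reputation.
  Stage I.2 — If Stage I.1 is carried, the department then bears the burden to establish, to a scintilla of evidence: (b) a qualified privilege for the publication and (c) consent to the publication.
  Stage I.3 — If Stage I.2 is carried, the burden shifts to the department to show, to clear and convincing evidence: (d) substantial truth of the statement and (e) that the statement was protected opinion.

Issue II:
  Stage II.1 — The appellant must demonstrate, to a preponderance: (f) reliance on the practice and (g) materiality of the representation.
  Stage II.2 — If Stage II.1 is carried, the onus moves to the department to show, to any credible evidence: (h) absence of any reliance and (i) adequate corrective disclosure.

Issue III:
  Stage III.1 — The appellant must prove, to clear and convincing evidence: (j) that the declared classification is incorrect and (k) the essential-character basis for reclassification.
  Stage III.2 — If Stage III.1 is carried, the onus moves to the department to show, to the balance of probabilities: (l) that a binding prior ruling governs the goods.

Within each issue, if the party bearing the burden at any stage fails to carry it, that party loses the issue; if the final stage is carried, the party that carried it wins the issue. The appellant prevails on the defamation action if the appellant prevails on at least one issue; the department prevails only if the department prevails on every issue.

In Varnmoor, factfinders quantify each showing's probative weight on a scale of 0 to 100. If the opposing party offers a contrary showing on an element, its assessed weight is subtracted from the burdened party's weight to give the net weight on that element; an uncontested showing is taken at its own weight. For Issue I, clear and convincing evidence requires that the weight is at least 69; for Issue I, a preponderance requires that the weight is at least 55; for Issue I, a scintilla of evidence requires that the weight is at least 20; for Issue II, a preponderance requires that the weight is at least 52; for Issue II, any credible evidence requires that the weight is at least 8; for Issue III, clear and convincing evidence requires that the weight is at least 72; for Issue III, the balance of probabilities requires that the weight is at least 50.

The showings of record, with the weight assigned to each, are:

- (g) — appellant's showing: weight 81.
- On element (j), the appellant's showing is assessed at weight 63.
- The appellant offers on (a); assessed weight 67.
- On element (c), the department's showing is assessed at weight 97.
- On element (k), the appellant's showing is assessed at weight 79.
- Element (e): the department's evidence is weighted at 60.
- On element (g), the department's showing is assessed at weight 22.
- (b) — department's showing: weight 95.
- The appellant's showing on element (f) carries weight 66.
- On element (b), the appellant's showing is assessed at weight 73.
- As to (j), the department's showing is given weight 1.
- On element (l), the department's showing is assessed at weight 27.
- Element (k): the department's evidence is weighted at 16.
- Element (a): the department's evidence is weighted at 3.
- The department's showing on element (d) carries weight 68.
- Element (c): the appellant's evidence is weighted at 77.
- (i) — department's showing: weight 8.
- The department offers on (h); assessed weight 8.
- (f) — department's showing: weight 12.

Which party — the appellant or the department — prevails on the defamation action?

— Issue I —
At Stage I.1 the appellant must meet a preponderance (weight is at least 55): on (a) the weight is 67 less the opposing 3 gives net 64, ≥ 55, so (a) meets the standard.
  Stage I.1 is satisfied; the onus moves to the department.
At Stage I.2 the department must meet a scintilla of evidence (weight is at least 20): on (b) the weight is 95 less the opposing 73 gives net 22, which does reach 20, so (b) meets the standard; on (c) the weight is 97 less the opposing 77 gives net 20, which does reach 20, so (c) meets the standard.
  Stage I.2 carried; the burden remains with the department.
At Stage I.3 the department must meet clear and convincing evidence (weight is at least 69): on (d) the weight is 68, < 69, so (d) does not meet the standard; on (e) the weight is 60, which does not reach 69, so (e) does not meet the standard.
  Stage I.3 not carried; the department fails its burden.
The analysis ends at Stage I.3; the appellant prevails on this issue.
— Issue II —
Stage II.1 — burden on appellant; standard: a preponderance (weight is at least 52).
    (f): 66 − 12 = 54 ≥ 52 [met]
    (g): 81 − 22 = 59 ≥ 52 [met]
  The appellant carries Stage II.1; the department now bears the burden.
Stage II.2 — burden on department; standard: any credible evidence (weight is at least 8).
    (h): 8 ≥ 8 [met]
    (i): 8 ≥ 8 [met]
  The department carries the last stage.
With every stage satisfied, the department prevails on this issue.
— Issue III —
At Stage III.1 the appellant must meet clear and convincing evidence (weight is at least 72): on (j) the weight is 63 less the opposing 1 gives net 62, < 72, so (j) does not meet the standard; on (k) the weight is 79 less the opposing 16 gives net 63, which does not reach 72, so (k) does not meet the standard.
  The appellant does not carry Stage III.1.
So the department prevails on this issue.
Per-issue: Issue I → appellant; Issue II → department; Issue III → department. The appellant must prevail on at least one issue; overall, the appellant prevails.

appellant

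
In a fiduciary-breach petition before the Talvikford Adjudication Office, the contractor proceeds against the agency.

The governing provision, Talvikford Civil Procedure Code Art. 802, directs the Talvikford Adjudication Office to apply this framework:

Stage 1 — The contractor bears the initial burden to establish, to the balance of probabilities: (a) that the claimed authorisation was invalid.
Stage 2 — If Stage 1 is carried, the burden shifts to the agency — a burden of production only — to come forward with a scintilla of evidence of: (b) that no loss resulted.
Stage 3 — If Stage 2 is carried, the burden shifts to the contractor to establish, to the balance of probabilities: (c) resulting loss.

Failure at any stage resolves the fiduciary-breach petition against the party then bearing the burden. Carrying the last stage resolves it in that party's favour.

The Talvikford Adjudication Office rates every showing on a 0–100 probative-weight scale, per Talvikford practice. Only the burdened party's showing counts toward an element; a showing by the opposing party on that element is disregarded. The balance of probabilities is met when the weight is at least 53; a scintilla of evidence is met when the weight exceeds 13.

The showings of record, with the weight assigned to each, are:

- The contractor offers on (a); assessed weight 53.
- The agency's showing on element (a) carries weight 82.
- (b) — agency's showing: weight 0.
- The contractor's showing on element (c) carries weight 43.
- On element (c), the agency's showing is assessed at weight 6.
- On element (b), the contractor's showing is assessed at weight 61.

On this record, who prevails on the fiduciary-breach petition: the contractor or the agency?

contractor

At Stage 1 the contractor must meet the balance of probabilities (weight is at least 53): on (a) the weight is 53 (the agency's 82 is given no effect), which does reach 53, so (a) meets the standard.
  Stage 1 is satisfied; the onus moves to the agency.
At Stage 2 the agency must meet a scintilla of evidence (weight exceeds 13): on (b) the weight is 0 (the contractor's 61 is given no effect), which does not exceed 13, so (b) does not meet the standard.
  Stage 2 not carried; the agency fails its burden.
The analysis ends at Stage 2; the contractor prevails.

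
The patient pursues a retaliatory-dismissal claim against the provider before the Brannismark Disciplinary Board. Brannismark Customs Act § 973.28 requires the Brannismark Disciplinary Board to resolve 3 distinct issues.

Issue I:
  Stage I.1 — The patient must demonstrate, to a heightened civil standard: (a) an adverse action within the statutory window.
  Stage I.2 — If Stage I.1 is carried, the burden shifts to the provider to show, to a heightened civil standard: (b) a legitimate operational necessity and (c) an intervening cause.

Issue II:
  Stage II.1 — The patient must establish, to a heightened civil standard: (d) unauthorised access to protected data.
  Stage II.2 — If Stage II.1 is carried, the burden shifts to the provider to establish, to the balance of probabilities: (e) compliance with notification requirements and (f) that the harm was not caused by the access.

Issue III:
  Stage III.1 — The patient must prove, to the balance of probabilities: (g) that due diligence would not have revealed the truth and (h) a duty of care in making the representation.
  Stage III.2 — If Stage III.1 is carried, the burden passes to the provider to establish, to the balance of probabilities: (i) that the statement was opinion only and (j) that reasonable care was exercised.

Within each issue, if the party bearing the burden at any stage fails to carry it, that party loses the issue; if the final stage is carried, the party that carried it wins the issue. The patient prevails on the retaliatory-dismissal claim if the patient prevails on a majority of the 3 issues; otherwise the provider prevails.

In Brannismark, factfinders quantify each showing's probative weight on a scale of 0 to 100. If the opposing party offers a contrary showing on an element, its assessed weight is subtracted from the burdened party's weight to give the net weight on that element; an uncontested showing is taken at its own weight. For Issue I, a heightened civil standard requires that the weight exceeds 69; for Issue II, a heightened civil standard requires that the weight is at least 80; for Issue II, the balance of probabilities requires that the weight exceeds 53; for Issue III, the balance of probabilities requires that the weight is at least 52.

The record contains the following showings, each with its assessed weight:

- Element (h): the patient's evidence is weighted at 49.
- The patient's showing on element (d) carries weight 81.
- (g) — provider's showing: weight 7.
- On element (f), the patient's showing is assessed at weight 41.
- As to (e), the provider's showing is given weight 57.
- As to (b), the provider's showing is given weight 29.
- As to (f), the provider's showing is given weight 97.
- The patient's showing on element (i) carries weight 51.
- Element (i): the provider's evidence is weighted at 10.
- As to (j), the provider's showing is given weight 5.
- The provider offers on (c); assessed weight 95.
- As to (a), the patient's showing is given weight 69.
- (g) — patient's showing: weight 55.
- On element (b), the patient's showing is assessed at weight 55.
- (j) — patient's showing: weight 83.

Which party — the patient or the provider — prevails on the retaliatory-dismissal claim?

provider

— Issue I —
Stage I.1 — burden on patient; standard: a heightened civil standard (weight exceeds 69).
    (a): 69 ≤ 69 [not met]
  The patient does not carry Stage I.1.
The analysis ends at Stage I.1; the provider prevails on this issue.
— Issue II —
Stage II.1 — burden on patient; standard: a heightened civil standard (weight is at least 80).
    (d): 81 ≥ 80 [met]
  All elements met. The burden passes to the provider.
Stage II.2 — burden on provider; standard: the balance of probabilities (weight exceeds 53).
    (e): 57 > 53 [met]
    (f): 97 − 41 = 56 > 53 [met]
  All elements met at the final stage.
All stages carried — the provider prevails on this issue.
— Issue III —
Stage III.1 (patient, the balance of probabilities, weight is at least 52): (g) net 55−7=48 < 52 — fails; (h) 49 < 52 — fails.
  The patient does not carry Stage III.1.
The provider prevails on this issue.
Per-issue: Issue I → provider; Issue II → provider; Issue III → provider. The patient must prevail on a majority of issues; overall, the provider prevails.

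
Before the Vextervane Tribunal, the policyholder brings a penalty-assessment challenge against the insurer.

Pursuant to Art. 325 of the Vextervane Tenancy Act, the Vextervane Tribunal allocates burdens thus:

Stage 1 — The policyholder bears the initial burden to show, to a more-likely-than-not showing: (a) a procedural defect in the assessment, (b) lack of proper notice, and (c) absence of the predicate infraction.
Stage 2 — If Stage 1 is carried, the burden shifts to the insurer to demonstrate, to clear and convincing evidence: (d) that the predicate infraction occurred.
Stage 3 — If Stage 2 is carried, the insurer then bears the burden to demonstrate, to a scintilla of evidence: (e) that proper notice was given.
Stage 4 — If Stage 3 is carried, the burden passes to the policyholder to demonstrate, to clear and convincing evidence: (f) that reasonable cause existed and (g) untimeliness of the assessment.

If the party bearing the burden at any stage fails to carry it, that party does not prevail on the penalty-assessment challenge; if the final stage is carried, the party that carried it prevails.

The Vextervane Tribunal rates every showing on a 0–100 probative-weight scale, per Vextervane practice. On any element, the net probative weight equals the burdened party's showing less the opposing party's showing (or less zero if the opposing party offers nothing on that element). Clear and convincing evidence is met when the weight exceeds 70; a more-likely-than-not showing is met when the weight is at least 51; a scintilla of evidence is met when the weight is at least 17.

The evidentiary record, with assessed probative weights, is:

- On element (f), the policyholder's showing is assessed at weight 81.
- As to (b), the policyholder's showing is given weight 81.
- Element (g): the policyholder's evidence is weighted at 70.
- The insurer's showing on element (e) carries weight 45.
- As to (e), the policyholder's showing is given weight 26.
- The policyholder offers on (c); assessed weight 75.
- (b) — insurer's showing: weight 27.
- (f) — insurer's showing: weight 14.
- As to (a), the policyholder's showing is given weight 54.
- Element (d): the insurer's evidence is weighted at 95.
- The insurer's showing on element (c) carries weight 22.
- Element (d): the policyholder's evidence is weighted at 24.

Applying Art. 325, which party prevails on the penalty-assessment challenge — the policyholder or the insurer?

Stage 1 (policyholder, a more-likely-than-not showing, weight is at least 51): (a) 54 ≥ 51 — meets; (b) net 81−27=54 ≥ 51 — meets; (c) net 75−22=53 ≥ 51 — meets.
  Stage 1 carried; the burden shifts to the insurer.
Stage 2 (insurer, clear and convincing evidence, weight exceeds 70): (d) net 95−24=71 > 70 — meets.
  Stage 2 is satisfied; the insurer continues to bear the burden.
Stage 3 (insurer, a scintilla of evidence, weight is at least 17): (e) net 45−26=19 ≥ 17 — meets.
  Stage 3 carried; the burden shifts to the policyholder.
Stage 4 (policyholder, clear and convincing evidence, weight exceeds 70): (f) net 81−14=67 ≤ 70 — fails; (g) 70 ≤ 70 — fails.
  The policyholder does not carry Stage 4.
The analysis ends at Stage 4; the insurer prevails.

insurer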